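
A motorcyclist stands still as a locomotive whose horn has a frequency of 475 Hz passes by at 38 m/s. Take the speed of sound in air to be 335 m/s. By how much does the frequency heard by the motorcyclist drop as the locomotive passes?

109 Hz

Approaching: f₁ = f · v/(v − v_s) = 475 × 335/297 ≈ 536 Hz.
Receding: f₂ = f · v/(v + v_s) = 475 × 335/373 ≈ 427 Hz.
Drop: f₁ − f₂ = 2f·v·v_s/(v² − v_s²) = 2 × 475 × 335 × 38/(335² − 38²) ≈ 109 Hz.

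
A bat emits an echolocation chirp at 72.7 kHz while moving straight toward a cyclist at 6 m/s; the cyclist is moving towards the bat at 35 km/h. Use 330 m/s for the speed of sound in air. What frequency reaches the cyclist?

35 km/h = 9.722 m/s.
General Doppler shift: f' = f · (v + v_o)/(v − v_s).
f' = 72.7 × (330 + 9.722)/(330 − 6) = 72.7 × 339.72/324 ≈ 76.2 kHz.

76.2 kHz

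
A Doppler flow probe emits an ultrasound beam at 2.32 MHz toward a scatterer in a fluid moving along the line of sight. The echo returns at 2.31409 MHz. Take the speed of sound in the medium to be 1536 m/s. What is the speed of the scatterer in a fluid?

1.96 m/s

Double Doppler shift off a moving reflector: f₂ = f₀ · (v + u)/(v − u) (u > 0 toward emitter).
Rearranging, u = v · (f₂ − f₀)/(f₂ + f₀) = 1536 × -0.00591/4.63409 ≈ -1.96 m/s.
So the scatterer in a fluid is moving at 1.96 m/s away from the emitter.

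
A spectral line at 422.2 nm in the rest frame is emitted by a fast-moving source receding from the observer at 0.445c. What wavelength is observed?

Relativistic Doppler for wavelength: λ' = λ₀ · √((1 + β)/(1 − β)).
λ' = 422.2 × √(1.4450/0.5550) = 422.2 × 1.61357 ≈ 681.2 nm.

681.2 nm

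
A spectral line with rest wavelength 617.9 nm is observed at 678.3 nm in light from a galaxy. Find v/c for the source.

0.093c

λ'/λ₀ = 1.0978 > 1 (redshift), so the source is receding.
λ'/λ₀ = √((1 + β)/(1 − β)) for a receding source ⇒ β = (r² − 1)/(r² + 1) with r = λ'/λ₀.
β = (1.2051 − 1)/(1.2051 + 1) ≈ 0.093.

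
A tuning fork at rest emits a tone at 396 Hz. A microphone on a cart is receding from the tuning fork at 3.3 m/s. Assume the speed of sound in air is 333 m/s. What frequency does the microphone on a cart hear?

392 Hz

Only the observer moves, away from the source, so f' = f · (v − v_o)/v.
f' = 396 × (333 − 3.3)/333 = 396 × 329.7/333 ≈ 392 Hz.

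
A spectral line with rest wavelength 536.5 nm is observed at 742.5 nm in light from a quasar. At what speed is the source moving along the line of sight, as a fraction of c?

0.314

λ'/λ₀ = 1.3840 > 1 (redshift), so the source is receding.
λ'/λ₀ = √((1 + β)/(1 − β)) for a receding source ⇒ β = (r² − 1)/(r² + 1) with r = λ'/λ₀.
β = (1.9154 − 1)/(1.9154 + 1) ≈ 0.314.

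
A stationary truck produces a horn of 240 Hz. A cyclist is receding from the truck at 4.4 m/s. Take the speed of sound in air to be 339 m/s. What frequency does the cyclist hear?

237 Hz

Moving observer, stationary source: f' = f · (v − v_o)/v.
f' = 240 × (339 − 4.4)/339 = 240 × 334.6/339 ≈ 237 Hz.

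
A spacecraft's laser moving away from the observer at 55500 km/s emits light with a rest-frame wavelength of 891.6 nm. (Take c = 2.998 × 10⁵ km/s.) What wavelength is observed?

1075.2 nm

β = v/c = 55500/299800 = 0.1851.
Relativistic Doppler for wavelength: λ' = λ₀ · √((1 + β)/(1 − β)).
λ' = 891.6 × √(1.1851/0.8149) = 891.6 × 1.20597 ≈ 1075.2 nm.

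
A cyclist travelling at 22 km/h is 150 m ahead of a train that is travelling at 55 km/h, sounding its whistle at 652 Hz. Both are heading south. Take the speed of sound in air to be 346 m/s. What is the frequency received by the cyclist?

670 Hz

55 km/h = 15.28 m/s; 22 km/h = 6.111 m/s.
The cyclist is ahead, so the train is moving toward it while the cyclist is moving away from the train.
General Doppler shift: f' = f · (v − v_o)/(v − v_s).
f' = 652 × (346 − 6.111)/(346 − 15.28) = 652 × 339.89/330.72 ≈ 670 Hz.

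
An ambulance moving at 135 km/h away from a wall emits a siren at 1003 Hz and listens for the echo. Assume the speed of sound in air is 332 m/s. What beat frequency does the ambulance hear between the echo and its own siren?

204 Hz

135 km/h = 37.5 m/s.
The wall receives the sound from a moving source: f₁ = f₀ · v/(v + v_e) = 1003 × 332/369.5 ≈ 901 Hz.
On the return leg the ambulance is a moving observer: f₂ = f₁ · (v − v_e)/v = 901 × 294.5/332 ≈ 799 Hz.
Beat against the emitted tone: |f₂ − f₀| = 2v_e·f₀/(v + v_e) = 2 × 37.5 × 1003/369.5 ≈ 204 Hz.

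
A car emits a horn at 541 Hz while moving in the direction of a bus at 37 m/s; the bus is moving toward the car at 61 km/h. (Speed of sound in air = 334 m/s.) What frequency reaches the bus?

61 km/h = 16.94 m/s.
Both move, so f' = f · (v + v_o)/(v − v_s).
f' = 541 × (334 + 16.94)/(334 − 37) = 541 × 350.94/297 ≈ 639 Hz.

639 Hz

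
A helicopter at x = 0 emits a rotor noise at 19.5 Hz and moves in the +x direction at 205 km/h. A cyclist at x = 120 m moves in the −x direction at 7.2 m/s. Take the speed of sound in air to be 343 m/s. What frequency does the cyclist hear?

205 km/h = 56.94 m/s.
The observer lies on the +x side, so the source is heading toward the observer and the observer is heading toward the source.
With source approaching and observer approaching, f' = f · (v + v_o)/(v − v_s).
f' = 19.5 × (343 + 7.2)/(343 − 56.94) = 19.5 × 350.2/286.06 ≈ 23.9 Hz.

23.9 Hz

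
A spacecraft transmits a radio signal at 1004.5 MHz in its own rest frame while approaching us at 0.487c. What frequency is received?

1710.2 MHz

Relativistic Doppler for frequency: f' = f₀ · √((1 + β)/(1 − β)).
f' = 1004.5 × √(1.4870/0.5130) = 1004.5 × 1.70254 ≈ 1710.2 MHz.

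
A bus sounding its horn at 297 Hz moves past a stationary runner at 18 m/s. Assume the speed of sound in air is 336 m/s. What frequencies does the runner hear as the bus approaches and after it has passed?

Approaching: f₁ = f · v/(v − v_s) = 297 × 336/318 ≈ 314 Hz.
Receding: f₂ = f · v/(v + v_s) = 297 × 336/354 ≈ 282 Hz.

314 Hz approaching; 282 Hz receding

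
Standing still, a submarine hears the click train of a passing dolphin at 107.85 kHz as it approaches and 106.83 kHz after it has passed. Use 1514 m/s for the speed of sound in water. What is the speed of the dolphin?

f₁/f₂ = (v + v_s)/(v − v_s), so v_s = v · (f₁ − f₂)/(f₁ + f₂).
v_s = 1514 × (107.85 − 106.83)/(107.85 + 106.83) = 1514 × 1.02/214.68 ≈ 7.2 m/s.

7.2 m/s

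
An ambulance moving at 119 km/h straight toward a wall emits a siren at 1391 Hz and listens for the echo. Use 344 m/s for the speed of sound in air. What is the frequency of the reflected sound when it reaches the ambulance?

119 km/h = 33.06 m/s.
The wall receives the sound from a moving source: f₁ = f₀ · v/(v − v_e) = 1391 × 344/310.94 ≈ 1539 Hz.
On the return leg the ambulance is a moving observer: f₂ = f₁ · (v + v_e)/v = 1539 × 377.06/344 ≈ 1687 Hz.

1687 Hz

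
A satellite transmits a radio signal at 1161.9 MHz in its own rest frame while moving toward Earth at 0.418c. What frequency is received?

1813.6 MHz

Relativistic Doppler for frequency: f' = f₀ · √((1 + β)/(1 − β)).
f' = 1161.9 × √(1.4180/0.5820) = 1161.9 × 1.56091 ≈ 1813.6 MHz.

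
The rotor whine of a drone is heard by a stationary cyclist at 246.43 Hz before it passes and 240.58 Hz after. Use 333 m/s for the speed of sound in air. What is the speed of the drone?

4.0 m/s

f₁/f₂ = (v + v_s)/(v − v_s), so v_s = v · (f₁ − f₂)/(f₁ + f₂).
v_s = 333 × (246.43 − 240.58)/(246.43 + 240.58) = 333 × 5.85/487.01 ≈ 4.0 m/s.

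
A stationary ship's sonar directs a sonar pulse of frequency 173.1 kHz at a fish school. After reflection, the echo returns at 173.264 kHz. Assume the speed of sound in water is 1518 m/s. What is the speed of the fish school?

Double Doppler shift off a moving reflector: f₂ = f₀ · (v + u)/(v − u) (u > 0 toward emitter).
Rearranging, u = v · (f₂ − f₀)/(f₂ + f₀) = 1518 × 0.164/346.364 ≈ 0.72 m/s.
So the fish school is moving at 0.72 m/s toward the emitter.

0.72 m/s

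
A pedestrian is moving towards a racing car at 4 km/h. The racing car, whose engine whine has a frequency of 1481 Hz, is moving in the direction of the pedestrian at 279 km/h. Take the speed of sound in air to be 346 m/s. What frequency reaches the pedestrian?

279 km/h = 77.5 m/s; 4 km/h = 1.111 m/s.
With source approaching and observer approaching, f' = f · (v + v_o)/(v − v_s).
f' = 1481 × (346 + 1.111)/(346 − 77.5) = 1481 × 347.11/268.5 ≈ 1915 Hz.

1915 Hz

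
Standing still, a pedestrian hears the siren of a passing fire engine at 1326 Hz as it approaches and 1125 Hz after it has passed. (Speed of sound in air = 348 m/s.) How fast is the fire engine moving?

f₁/f₂ = (v + v_s)/(v − v_s), so v_s = v · (f₁ − f₂)/(f₁ + f₂).
v_s = 348 × (1326 − 1125)/(1326 + 1125) = 348 × 201/2451 ≈ 29 m/s.

29 m/s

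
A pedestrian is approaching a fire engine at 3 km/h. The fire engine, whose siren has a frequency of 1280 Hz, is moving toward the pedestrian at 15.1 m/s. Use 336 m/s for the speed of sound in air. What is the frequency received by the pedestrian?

1344 Hz

3 km/h = 0.8333 m/s.
With source approaching and observer approaching, f' = f · (v + v_o)/(v − v_s).
f' = 1280 × (336 + 0.8333)/(336 − 15.1) = 1280 × 336.83/320.9 ≈ 1344 Hz.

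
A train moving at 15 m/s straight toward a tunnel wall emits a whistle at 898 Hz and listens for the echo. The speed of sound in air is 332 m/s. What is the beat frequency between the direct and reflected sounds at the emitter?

The tunnel wall receives the sound from a moving source: f₁ = f₀ · v/(v − v_e) = 898 × 332/317 ≈ 940.5 Hz.
On the return leg the train is a moving observer: f₂ = f₁ · (v + v_e)/v = 940.5 × 347/332 ≈ 983.0 Hz.
Beat against the emitted tone: |f₂ − f₀| = 2v_e·f₀/(v − v_e) = 2 × 15 × 898/317 ≈ 85 Hz.

85 Hz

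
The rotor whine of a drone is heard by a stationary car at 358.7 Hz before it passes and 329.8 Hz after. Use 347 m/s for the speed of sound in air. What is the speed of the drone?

14.6 m/s

f₁/f₂ = (v + v_s)/(v − v_s), so v_s = v · (f₁ − f₂)/(f₁ + f₂).
v_s = 347 × (358.7 − 329.8)/(358.7 + 329.8) = 347 × 28.9/688.5 ≈ 14.6 m/s.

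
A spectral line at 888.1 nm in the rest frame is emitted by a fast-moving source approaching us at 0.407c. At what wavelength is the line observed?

Relativistic Doppler for wavelength: λ' = λ₀ · √((1 − β)/(1 + β)).
λ' = 888.1 × √(0.5930/1.4070) = 888.1 × 0.64920 ≈ 576.6 nm.

576.6 nm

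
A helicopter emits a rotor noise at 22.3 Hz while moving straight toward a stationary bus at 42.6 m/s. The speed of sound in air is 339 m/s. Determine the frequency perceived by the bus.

Only the source moves, toward the listener, so f' = f · v/(v − v_s).
f' = 22.3 × 339/(339 − 42.6) = 22.3 × 339/296.4 ≈ 25.5 Hz.

25.5 Hz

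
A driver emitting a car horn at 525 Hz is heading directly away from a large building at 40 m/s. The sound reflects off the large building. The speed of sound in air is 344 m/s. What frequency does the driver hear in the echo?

The large building receives the sound from a moving source: f₁ = f₀ · v/(v + v_e) = 525 × 344/384 ≈ 470 Hz.
On the return leg the driver is a moving observer: f₂ = f₁ · (v − v_e)/v = 470 × 304/344 ≈ 416 Hz.
Equivalently f₂ = f₀ · (v − v_e)/(v + v_e).

416 Hz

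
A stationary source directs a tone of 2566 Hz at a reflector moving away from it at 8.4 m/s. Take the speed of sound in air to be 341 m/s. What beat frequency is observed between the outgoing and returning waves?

The reflector first receives the wave as a moving observer: f₁ = f₀ · (v − u)/v = 2566 × (341 − 8.4)/341 ≈ 2502.8 Hz.
On reflection it acts as a source moving away from the stationary detector: f₂ = f₁ · v/(v + u) = 2502.8 × 341/349.4 ≈ 2442.6 Hz.
Beat frequency: |f₂ − f₀| = 2u·f₀/(v + u) = 2 × 8.4 × 2566/349.4 ≈ 123 Hz.

123 Hz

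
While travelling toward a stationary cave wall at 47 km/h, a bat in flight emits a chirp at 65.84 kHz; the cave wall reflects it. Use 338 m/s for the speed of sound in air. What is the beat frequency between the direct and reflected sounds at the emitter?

5291 Hz

47 km/h = 13.06 m/s.
The cave wall receives the sound from a moving source: f₁ = f₀ · v/(v − v_e) = 65.84 × 338/324.94 ≈ 68.49 kHz.
On the return leg the bat in flight is a moving observer: f₂ = f₁ · (v + v_e)/v = 68.49 × 351.06/338 ≈ 71.13 kHz.
Beat against the emitted tone (with f₀ = 65840 Hz): |f₂ − f₀| = 2v_e·f₀/(v − v_e) = 2 × 13.06 × 65840/324.94 ≈ 5291 Hz.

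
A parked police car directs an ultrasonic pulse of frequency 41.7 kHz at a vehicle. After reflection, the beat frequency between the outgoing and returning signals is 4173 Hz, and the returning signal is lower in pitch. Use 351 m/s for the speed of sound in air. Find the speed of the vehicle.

Double Doppler shift off a moving reflector: f₂ = f₀ · (v + u)/(v − u) (u > 0 toward emitter).
Returning signal is lower, so f₂ = f₀ − Δf = 41700 − 4173 = 37527 Hz.
Rearranging, u = v · (f₂ − f₀)/(f₂ + f₀) = 351 × -4173/79227 ≈ -18.5 m/s.
So the vehicle is moving at 18.5 m/s away from the emitter.

18.5 m/s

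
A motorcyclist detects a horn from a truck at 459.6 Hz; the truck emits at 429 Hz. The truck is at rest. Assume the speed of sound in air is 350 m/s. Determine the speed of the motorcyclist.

25.0 m/s

f' > f, so the motorcyclist is approaching.
f' = f · (v + v_o)/v ⇒ v_o = v · |f'/f − 1|.
v_o = 350 × |459.6/429 − 1| = 350 × 0.07133 ≈ 25.0 m/s.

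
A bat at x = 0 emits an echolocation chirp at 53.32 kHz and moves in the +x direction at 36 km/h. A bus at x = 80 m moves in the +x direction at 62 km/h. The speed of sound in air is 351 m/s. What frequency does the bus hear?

52.2 kHz

36 km/h = 10 m/s; 62 km/h = 17.22 m/s.
The observer lies on the +x side, so the source is heading toward the observer and the observer is heading away from the source.
With source approaching and observer receding, f' = f · (v − v_o)/(v − v_s).
f' = 53.32 × (351 − 17.22)/(351 − 10) = 53.32 × 333.78/341 ≈ 52.2 kHz.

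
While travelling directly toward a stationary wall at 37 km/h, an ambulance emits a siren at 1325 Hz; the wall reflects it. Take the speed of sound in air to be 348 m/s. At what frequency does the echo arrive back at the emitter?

37 km/h = 10.28 m/s.
The wall receives the sound from a moving source: f₁ = f₀ · v/(v − v_e) = 1325 × 348/337.72 ≈ 1365 Hz.
On the return leg the ambulance is a moving observer: f₂ = f₁ · (v + v_e)/v = 1365 × 358.28/348 ≈ 1406 Hz.
Equivalently f₂ = f₀ · (v + v_e)/(v − v_e).

1406 Hz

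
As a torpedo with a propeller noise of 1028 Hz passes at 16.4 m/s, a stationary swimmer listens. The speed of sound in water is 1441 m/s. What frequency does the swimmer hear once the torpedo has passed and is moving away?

Receding: f₂ = f · v/(v + v_s) = 1028 × 1441/1457.4 ≈ 1016 Hz.

1016 Hz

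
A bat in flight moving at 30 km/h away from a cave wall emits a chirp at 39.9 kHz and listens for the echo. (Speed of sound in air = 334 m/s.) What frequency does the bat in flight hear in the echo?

30 km/h = 8.333 m/s.
The cave wall receives the sound from a moving source: f₁ = f₀ · v/(v + v_e) = 39.9 × 334/342.33 ≈ 38.9 kHz.
On the return leg the bat in flight is a moving observer: f₂ = f₁ · (v − v_e)/v = 38.9 × 325.67/334 ≈ 38.0 kHz.
Equivalently f₂ = f₀ · (v − v_e)/(v + v_e).

38.0 kHz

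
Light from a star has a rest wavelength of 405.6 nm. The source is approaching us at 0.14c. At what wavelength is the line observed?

352.3 nm

Relativistic Doppler for wavelength: λ' = λ₀ · √((1 − β)/(1 + β)).
λ' = 405.6 × √(0.8600/1.1400) = 405.6 × 0.86855 ≈ 352.3 nm.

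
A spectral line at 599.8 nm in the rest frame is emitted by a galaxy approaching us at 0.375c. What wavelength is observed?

404.4 nm

Relativistic Doppler for wavelength: λ' = λ₀ · √((1 − β)/(1 + β)).
λ' = 599.8 × √(0.6250/1.3750) = 599.8 × 0.67420 ≈ 404.4 nm.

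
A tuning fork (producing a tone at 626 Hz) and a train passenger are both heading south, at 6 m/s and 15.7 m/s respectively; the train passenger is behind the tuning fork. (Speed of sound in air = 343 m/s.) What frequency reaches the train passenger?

643 Hz

The train passenger is behind, so the tuning fork is moving away from it while the train passenger is moving toward the tuning fork.
Both move, so f' = f · (v + v_o)/(v + v_s).
f' = 626 × (343 + 15.7)/(343 + 6) = 626 × 358.7/349 ≈ 643 Hz.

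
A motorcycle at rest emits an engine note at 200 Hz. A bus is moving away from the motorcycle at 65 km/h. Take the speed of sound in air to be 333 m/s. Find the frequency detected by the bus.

65 km/h = 18.06 m/s.
Only the observer moves, away from the source, so f' = f · (v − v_o)/v.
f' = 200 × (333 − 18.06)/333 = 200 × 314.94/333 ≈ 189 Hz.

189 Hz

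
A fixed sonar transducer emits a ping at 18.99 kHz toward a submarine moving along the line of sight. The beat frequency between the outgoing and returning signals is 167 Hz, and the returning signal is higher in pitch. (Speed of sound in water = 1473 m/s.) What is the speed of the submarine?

6.4 m/s

Double Doppler shift off a moving reflector: f₂ = f₀ · (v + u)/(v − u) (u > 0 toward emitter).
Returning signal is higher, so f₂ = f₀ + Δf = 18990 + 167 = 19157 Hz.
Rearranging, u = v · (f₂ − f₀)/(f₂ + f₀) = 1473 × 167/38147 ≈ 6.4 m/s.
So the submarine is moving at 6.4 m/s toward the emitter.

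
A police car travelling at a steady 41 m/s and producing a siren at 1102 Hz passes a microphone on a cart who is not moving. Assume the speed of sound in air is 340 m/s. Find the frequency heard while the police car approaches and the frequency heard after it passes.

Approaching: f₁ = f · v/(v − v_s) = 1102 × 340/299 ≈ 1253 Hz.
Receding: f₂ = f · v/(v + v_s) = 1102 × 340/381 ≈ 983 Hz.

1253 Hz approaching; 983 Hz receding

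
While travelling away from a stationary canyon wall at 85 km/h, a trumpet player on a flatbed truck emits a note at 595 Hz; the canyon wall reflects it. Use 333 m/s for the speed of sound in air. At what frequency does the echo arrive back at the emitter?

516 Hz

85 km/h = 23.61 m/s.
The canyon wall receives the sound from a moving source: f₁ = f₀ · v/(v + v_e) = 595 × 333/356.61 ≈ 556 Hz.
On the return leg the trumpet player on a flatbed truck is a moving observer: f₂ = f₁ · (v − v_e)/v = 556 × 309.39/333 ≈ 516 Hz.
Equivalently f₂ = f₀ · (v − v_e)/(v + v_e).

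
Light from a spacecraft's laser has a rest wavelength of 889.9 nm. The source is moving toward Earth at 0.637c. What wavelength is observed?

419.1 nm

Relativistic Doppler for wavelength: λ' = λ₀ · √((1 − β)/(1 + β)).
λ' = 889.9 × √(0.3630/1.6370) = 889.9 × 0.47090 ≈ 419.1 nm.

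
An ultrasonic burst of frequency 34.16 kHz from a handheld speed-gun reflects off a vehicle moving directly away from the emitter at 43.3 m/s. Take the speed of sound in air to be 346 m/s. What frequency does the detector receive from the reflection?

The vehicle first receives the wave as a moving observer: f₁ = f₀ · (v − u)/v = 34.16 × (346 − 43.3)/346 ≈ 29.9 kHz.
On reflection it acts as a source moving away from the stationary detector: f₂ = f₁ · v/(v + u) = 29.9 × 346/389.3 ≈ 26.6 kHz.
Equivalently f₂ = f₀ · (v − u)/(v + u).

26.6 kHz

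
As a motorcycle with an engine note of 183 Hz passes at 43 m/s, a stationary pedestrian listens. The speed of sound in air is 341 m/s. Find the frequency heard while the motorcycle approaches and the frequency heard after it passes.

209 Hz approaching; 163 Hz receding

Approaching: f₁ = f · v/(v − v_s) = 183 × 341/298 ≈ 209 Hz.
Receding: f₂ = f · v/(v + v_s) = 183 × 341/384 ≈ 163 Hz.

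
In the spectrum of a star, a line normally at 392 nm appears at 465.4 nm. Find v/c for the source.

λ'/λ₀ = 1.1872 > 1 (redshift), so the source is receding.
λ'/λ₀ = √((1 + β)/(1 − β)) for a receding source ⇒ β = (r² − 1)/(r² + 1) with r = λ'/λ₀.
β = (1.4096 − 1)/(1.4096 + 1) ≈ 0.170.

0.170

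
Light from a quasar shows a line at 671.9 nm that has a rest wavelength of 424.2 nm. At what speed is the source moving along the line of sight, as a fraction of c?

λ'/λ₀ = 1.5839 > 1 (redshift), so the source is receding.
λ'/λ₀ = √((1 + β)/(1 − β)) for a receding source ⇒ β = (r² − 1)/(r² + 1) with r = λ'/λ₀.
β = (2.5088 − 1)/(2.5088 + 1) ≈ 0.430.

0.430c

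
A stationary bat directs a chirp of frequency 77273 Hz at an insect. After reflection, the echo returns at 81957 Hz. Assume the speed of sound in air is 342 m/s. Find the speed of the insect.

Double Doppler shift off a moving reflector: f₂ = f₀ · (v + u)/(v − u) (u > 0 toward emitter).
Rearranging, u = v · (f₂ − f₀)/(f₂ + f₀) = 342 × 4684/159230 ≈ 10.1 m/s.
So the insect is moving at 10.1 m/s toward the emitter.

10.1 m/s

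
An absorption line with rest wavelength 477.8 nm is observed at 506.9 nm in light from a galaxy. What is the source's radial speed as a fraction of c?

0.059c

λ'/λ₀ = 1.0609 > 1 (redshift), so the source is receding.
λ'/λ₀ = √((1 + β)/(1 − β)) for a receding source ⇒ β = (r² − 1)/(r² + 1) with r = λ'/λ₀.
β = (1.1255 − 1)/(1.1255 + 1) ≈ 0.059.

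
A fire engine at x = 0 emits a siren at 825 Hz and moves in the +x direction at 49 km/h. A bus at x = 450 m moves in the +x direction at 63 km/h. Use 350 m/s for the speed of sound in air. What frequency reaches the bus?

49 km/h = 13.61 m/s; 63 km/h = 17.5 m/s.
The observer lies on the +x side, so the source is heading toward the observer and the observer is heading away from the source.
With source approaching and observer receding, f' = f · (v − v_o)/(v − v_s).
f' = 825 × (350 − 17.5)/(350 − 13.61) = 825 × 332.5/336.39 ≈ 815 Hz.

815 Hz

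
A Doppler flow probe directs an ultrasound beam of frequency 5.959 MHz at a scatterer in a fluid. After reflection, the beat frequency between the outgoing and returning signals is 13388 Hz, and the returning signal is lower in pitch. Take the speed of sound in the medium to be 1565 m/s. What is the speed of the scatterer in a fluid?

1.76 m/s

Double Doppler shift off a moving reflector: f₂ = f₀ · (v + u)/(v − u) (u > 0 toward emitter).
Returning signal is lower, so f₂ = f₀ − Δf = 5959000 − 13388 = 5945612 Hz.
Rearranging, u = v · (f₂ − f₀)/(f₂ + f₀) = 1565 × -13388/11904612 ≈ -1.76 m/s.
So the scatterer in a fluid is moving at 1.76 m/s away from the emitter.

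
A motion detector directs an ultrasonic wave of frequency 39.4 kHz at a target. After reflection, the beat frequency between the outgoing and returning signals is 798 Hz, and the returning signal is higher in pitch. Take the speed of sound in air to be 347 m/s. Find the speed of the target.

3.5 m/s

Double Doppler shift off a moving reflector: f₂ = f₀ · (v + u)/(v − u) (u > 0 toward emitter).
Returning signal is higher, so f₂ = f₀ + Δf = 39400 + 798 = 40198 Hz.
Rearranging, u = v · (f₂ − f₀)/(f₂ + f₀) = 347 × 798/79598 ≈ 3.5 m/s.
So the target is moving at 3.5 m/s toward the emitter.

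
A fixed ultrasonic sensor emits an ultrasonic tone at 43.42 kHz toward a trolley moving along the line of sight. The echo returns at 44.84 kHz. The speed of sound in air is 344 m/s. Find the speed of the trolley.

5.5 m/s

Double Doppler shift off a moving reflector: f₂ = f₀ · (v + u)/(v − u) (u > 0 toward emitter).
Rearranging, u = v · (f₂ − f₀)/(f₂ + f₀) = 344 × 1.42/88.26 ≈ 5.5 m/s.
So the trolley is moving at 5.5 m/s toward the emitter.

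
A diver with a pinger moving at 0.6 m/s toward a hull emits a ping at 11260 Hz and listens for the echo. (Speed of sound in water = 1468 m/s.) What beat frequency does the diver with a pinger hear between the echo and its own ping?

9.2 Hz

The hull receives the sound from a moving source: f₁ = f₀ · v/(v − v_e) = 11260 × 1468/1467.4 ≈ 11264.60 Hz.
On the return leg the diver with a pinger is a moving observer: f₂ = f₁ · (v + v_e)/v = 11264.60 × 1468.6/1468 ≈ 11269.21 Hz.
Beat against the emitted tone: |f₂ − f₀| = 2v_e·f₀/(v − v_e) = 2 × 0.6 × 11260/1467.4 ≈ 9.2 Hz.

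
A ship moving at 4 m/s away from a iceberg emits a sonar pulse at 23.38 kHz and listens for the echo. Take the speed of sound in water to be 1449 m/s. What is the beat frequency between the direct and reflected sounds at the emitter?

The iceberg receives the sound from a moving source: f₁ = f₀ · v/(v + v_e) = 23.38 × 1449/1453 ≈ 23.3156 kHz.
On the return leg the ship is a moving observer: f₂ = f₁ · (v − v_e)/v = 23.3156 × 1445/1449 ≈ 23.2513 kHz.
Beat against the emitted tone (with f₀ = 23380 Hz): |f₂ − f₀| = 2v_e·f₀/(v + v_e) = 2 × 4 × 23380/1453 ≈ 129 Hz.

129 Hz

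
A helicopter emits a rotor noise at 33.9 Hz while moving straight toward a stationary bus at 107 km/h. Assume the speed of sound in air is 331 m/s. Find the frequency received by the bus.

107 km/h = 29.72 m/s.
With the source moving toward a stationary observer, f' = f · v/(v − v_s).
f' = 33.9 × 331/(331 − 29.72) = 33.9 × 331/301.3 ≈ 37.2 Hz.

37.2 Hz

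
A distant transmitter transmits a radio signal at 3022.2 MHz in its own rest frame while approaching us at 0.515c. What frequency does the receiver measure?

Relativistic Doppler for frequency: f' = f₀ · √((1 + β)/(1 − β)).
f' = 3022.2 × √(1.5150/0.4850) = 3022.2 × 1.76740 ≈ 5341.4 MHz.

5341.4 MHz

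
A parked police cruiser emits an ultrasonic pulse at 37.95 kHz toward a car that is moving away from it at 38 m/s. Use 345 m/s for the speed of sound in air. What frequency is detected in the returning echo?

The car first receives the wave as a moving observer: f₁ = f₀ · (v − u)/v = 37.95 × (345 − 38)/345 ≈ 33.8 kHz.
On reflection it acts as a source moving away from the stationary detector: f₂ = f₁ · v/(v + u) = 33.8 × 345/383 ≈ 30.4 kHz.
Equivalently f₂ = f₀ · (v − u)/(v + u).

30.4 kHz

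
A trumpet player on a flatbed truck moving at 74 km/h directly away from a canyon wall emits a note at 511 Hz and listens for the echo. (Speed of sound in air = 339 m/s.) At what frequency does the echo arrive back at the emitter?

453 Hz

74 km/h = 20.56 m/s.
The canyon wall receives the sound from a moving source: f₁ = f₀ · v/(v + v_e) = 511 × 339/359.56 ≈ 482 Hz.
On the return leg the trumpet player on a flatbed truck is a moving observer: f₂ = f₁ · (v − v_e)/v = 482 × 318.44/339 ≈ 453 Hz.
Equivalently f₂ = f₀ · (v − v_e)/(v + v_e).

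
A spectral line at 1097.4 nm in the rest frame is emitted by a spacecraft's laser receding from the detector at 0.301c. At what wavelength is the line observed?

1497.1 nm

Relativistic Doppler for wavelength: λ' = λ₀ · √((1 + β)/(1 − β)).
λ' = 1097.4 × √(1.3010/0.6990) = 1097.4 × 1.36427 ≈ 1497.1 nm.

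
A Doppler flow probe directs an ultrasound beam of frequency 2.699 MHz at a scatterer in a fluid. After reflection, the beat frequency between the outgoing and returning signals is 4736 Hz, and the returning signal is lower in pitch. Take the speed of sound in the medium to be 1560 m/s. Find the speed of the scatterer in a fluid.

1.37 m/s

Double Doppler shift off a moving reflector: f₂ = f₀ · (v + u)/(v − u) (u > 0 toward emitter).
Returning signal is lower, so f₂ = f₀ − Δf = 2699000 − 4736 = 2694264 Hz.
Rearranging, u = v · (f₂ − f₀)/(f₂ + f₀) = 1560 × -4736/5393264 ≈ -1.37 m/s.
So the scatterer in a fluid is moving at 1.37 m/s away from the emitter.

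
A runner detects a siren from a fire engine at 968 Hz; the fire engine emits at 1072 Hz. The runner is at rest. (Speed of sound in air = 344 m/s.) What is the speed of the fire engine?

37 m/s

f' < f, so the fire engine is receding.
f' = f · v/(v + v_s) ⇒ v_s = v · |1 − f/f'|.
v_s = 344 × |1 − 1072/968| = 344 × 0.1074 ≈ 37 m/s.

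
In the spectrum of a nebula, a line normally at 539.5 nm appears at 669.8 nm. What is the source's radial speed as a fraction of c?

0.213c

λ'/λ₀ = 1.2415 > 1 (redshift), so the source is receding.
λ'/λ₀ = √((1 + β)/(1 − β)) for a receding source ⇒ β = (r² − 1)/(r² + 1) with r = λ'/λ₀.
β = (1.5414 − 1)/(1.5414 + 1) ≈ 0.213.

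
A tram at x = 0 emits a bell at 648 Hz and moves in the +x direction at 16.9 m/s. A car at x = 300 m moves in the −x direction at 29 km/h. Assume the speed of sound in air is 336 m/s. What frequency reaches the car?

29 km/h = 8.056 m/s.
The observer lies on the +x side, so the source is heading toward the observer and the observer is heading toward the source.
With source approaching and observer approaching, f' = f · (v + v_o)/(v − v_s).
f' = 648 × (336 + 8.056)/(336 − 16.9) = 648 × 344.06/319.1 ≈ 699 Hz.

699 Hz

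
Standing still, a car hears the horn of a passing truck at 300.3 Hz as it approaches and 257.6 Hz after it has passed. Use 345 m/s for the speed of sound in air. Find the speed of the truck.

f₁/f₂ = (v + v_s)/(v − v_s), so v_s = v · (f₁ − f₂)/(f₁ + f₂).
v_s = 345 × (300.3 − 257.6)/(300.3 + 257.6) = 345 × 42.7/557.9 ≈ 26 m/s.

26 m/s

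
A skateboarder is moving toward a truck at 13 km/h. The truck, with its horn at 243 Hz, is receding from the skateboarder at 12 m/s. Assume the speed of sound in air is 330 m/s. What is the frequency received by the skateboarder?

13 km/h = 3.611 m/s.
With source receding and observer approaching, f' = f · (v + v_o)/(v + v_s).
f' = 243 × (330 + 3.611)/(330 + 12) = 243 × 333.61/342 ≈ 237 Hz.

237 Hz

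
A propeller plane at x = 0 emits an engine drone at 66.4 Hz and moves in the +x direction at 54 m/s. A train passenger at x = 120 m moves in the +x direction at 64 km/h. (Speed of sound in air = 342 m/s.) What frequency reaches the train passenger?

64 km/h = 17.78 m/s.
The observer lies on the +x side, so the source is heading toward the observer and the observer is heading away from the source.
General Doppler shift: f' = f · (v − v_o)/(v − v_s).
f' = 66.4 × (342 − 17.78)/(342 − 54) = 66.4 × 324.22/288 ≈ 75 Hz.

75 Hz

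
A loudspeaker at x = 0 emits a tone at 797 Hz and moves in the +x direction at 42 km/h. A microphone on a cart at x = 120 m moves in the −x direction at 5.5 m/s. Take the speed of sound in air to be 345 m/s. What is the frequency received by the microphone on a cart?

838 Hz

42 km/h = 11.67 m/s.
The observer lies on the +x side, so the source is heading toward the observer and the observer is heading toward the source.
With source approaching and observer approaching, f' = f · (v + v_o)/(v − v_s).
f' = 797 × (345 + 5.5)/(345 − 11.67) = 797 × 350.5/333.33 ≈ 838 Hz.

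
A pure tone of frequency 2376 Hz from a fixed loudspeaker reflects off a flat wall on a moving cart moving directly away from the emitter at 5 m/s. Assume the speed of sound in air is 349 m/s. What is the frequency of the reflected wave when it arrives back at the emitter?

2309 Hz

The flat wall on a moving cart first receives the wave as a moving observer: f₁ = f₀ · (v − u)/v = 2376 × (349 − 5)/349 ≈ 2342 Hz.
On reflection it acts as a source moving away from the stationary detector: f₂ = f₁ · v/(v + u) = 2342 × 349/354 ≈ 2309 Hz.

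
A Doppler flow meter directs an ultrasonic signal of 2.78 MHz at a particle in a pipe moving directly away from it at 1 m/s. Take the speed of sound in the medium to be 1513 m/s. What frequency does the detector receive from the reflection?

2.776 MHz

The particle in a pipe first receives the wave as a moving observer: f₁ = f₀ · (v − u)/v = 2.78 × (1513 − 1)/1513 ≈ 2.778 MHz.
On reflection it acts as a source moving away from the stationary detector: f₂ = f₁ · v/(v + u) = 2.778 × 1513/1514 ≈ 2.776 MHz.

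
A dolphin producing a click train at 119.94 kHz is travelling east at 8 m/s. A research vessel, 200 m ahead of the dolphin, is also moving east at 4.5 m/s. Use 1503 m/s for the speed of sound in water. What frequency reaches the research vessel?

The research vessel is ahead, so the dolphin is moving toward it while the research vessel is moving away from the dolphin.
Both move, so f' = f · (v − v_o)/(v − v_s).
f' = 119.94 × (1503 − 4.5)/(1503 − 8) = 119.94 × 1498.5/1495 ≈ 120.2 kHz.

120.2 kHz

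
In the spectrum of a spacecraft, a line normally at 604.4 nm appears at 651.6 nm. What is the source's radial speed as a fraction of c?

0.075c

λ'/λ₀ = 1.0781 > 1 (redshift), so the source is receding.
λ'/λ₀ = √((1 + β)/(1 − β)) for a receding source ⇒ β = (r² − 1)/(r² + 1) with r = λ'/λ₀.
β = (1.1623 − 1)/(1.1623 + 1) ≈ 0.075.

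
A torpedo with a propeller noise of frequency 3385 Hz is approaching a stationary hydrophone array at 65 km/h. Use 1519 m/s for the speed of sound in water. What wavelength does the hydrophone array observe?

65 km/h = 18.06 m/s.
With the source moving toward a stationary observer, f' = f · v/(v − v_s).
f' = 3385 × 1519/(1519 − 18.06) ≈ 3426 Hz.
λ' = v/f' = 1519/3425.72 ≈ 44.3 cm.

44.3 cm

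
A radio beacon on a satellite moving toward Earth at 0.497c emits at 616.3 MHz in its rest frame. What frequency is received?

Relativistic Doppler for frequency: f' = f₀ · √((1 + β)/(1 − β)).
f' = 616.3 × √(1.4970/0.5030) = 616.3 × 1.72515 ≈ 1063.2 MHz.

1063.2 MHz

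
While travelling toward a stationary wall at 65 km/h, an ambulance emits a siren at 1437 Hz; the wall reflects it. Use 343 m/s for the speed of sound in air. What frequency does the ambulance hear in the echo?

1597 Hz

65 km/h = 18.06 m/s.
The wall receives the sound from a moving source: f₁ = f₀ · v/(v − v_e) = 1437 × 343/324.94 ≈ 1517 Hz.
On the return leg the ambulance is a moving observer: f₂ = f₁ · (v + v_e)/v = 1517 × 361.06/343 ≈ 1597 Hz.
Equivalently f₂ = f₀ · (v + v_e)/(v − v_e).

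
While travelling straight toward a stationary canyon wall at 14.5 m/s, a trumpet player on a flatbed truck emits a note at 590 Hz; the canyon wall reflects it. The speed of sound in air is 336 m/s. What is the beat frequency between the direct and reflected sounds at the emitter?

The canyon wall receives the sound from a moving source: f₁ = f₀ · v/(v − v_e) = 590 × 336/321.5 ≈ 616.6 Hz.
On the return leg the trumpet player on a flatbed truck is a moving observer: f₂ = f₁ · (v + v_e)/v = 616.6 × 350.5/336 ≈ 643.2 Hz.
Equivalently f₂ = f₀ · (v + v_e)/(v − v_e).
Beat against the emitted tone: |f₂ − f₀| = 2v_e·f₀/(v − v_e) = 2 × 14.5 × 590/321.5 ≈ 53.2 Hz.

53.2 Hz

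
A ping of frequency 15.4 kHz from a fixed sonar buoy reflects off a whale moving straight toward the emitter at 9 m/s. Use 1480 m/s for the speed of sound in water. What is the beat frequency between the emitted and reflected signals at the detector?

The whale first receives the wave as a moving observer: f₁ = f₀ · (v + u)/v = 15.4 × (1480 + 9)/1480 ≈ 15.4936 kHz.
On reflection it acts as a source moving toward the stationary detector: f₂ = f₁ · v/(v − u) = 15.4936 × 1480/1471 ≈ 15.5884 kHz.
Beat frequency (with f₀ = 15400 Hz): |f₂ − f₀| = 2u·f₀/(v − u) = 2 × 9 × 15400/1471 ≈ 188 Hz.

188 Hz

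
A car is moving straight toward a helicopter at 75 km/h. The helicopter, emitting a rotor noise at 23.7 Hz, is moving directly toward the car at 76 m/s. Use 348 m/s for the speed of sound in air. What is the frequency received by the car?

75 km/h = 20.83 m/s.
General Doppler shift: f' = f · (v + v_o)/(v − v_s).
f' = 23.7 × (348 + 20.83)/(348 − 76) = 23.7 × 368.83/272 ≈ 32.1 Hz.

32.1 Hz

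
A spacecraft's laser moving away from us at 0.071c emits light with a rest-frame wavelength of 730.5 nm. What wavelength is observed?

784.3 nm

Relativistic Doppler for wavelength: λ' = λ₀ · √((1 + β)/(1 − β)).
λ' = 730.5 × √(1.0710/0.9290) = 730.5 × 1.07371 ≈ 784.3 nm.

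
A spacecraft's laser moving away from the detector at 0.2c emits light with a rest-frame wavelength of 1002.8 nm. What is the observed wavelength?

Relativistic Doppler for wavelength: λ' = λ₀ · √((1 + β)/(1 − β)).
λ' = 1002.8 × √(1.2000/0.8000) = 1002.8 × 1.22474 ≈ 1228.2 nm.

1228.2 nm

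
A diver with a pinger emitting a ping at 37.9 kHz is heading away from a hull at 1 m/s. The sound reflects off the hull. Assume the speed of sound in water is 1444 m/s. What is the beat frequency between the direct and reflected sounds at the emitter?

The hull receives the sound from a moving source: f₁ = f₀ · v/(v + v_e) = 37.9 × 1444/1445 ≈ 37.8738 kHz.
On the return leg the diver with a pinger is a moving observer: f₂ = f₁ · (v − v_e)/v = 37.8738 × 1443/1444 ≈ 37.8475 kHz.
Beat against the emitted tone (with f₀ = 37900 Hz): |f₂ − f₀| = 2v_e·f₀/(v + v_e) = 2 × 1 × 37900/1445 ≈ 52.5 Hz.

52.5 Hz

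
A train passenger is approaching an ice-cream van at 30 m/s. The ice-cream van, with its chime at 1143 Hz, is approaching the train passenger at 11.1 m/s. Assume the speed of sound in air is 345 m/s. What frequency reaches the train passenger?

1284 Hz

Both move, so f' = f · (v + v_o)/(v − v_s).
f' = 1143 × (345 + 30)/(345 − 11.1) = 1143 × 375/333.9 ≈ 1284 Hz.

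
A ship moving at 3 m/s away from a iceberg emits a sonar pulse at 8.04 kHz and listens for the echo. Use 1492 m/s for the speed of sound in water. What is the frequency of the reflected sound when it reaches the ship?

The iceberg receives the sound from a moving source: f₁ = f₀ · v/(v + v_e) = 8.04 × 1492/1495 ≈ 8.02 kHz.
On the return leg the ship is a moving observer: f₂ = f₁ · (v − v_e)/v = 8.02 × 1489/1492 ≈ 8.01 kHz.
Equivalently f₂ = f₀ · (v − v_e)/(v + v_e).

8.01 kHz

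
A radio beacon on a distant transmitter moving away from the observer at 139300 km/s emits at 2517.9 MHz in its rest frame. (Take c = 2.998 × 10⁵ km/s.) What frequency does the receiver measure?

1522.3 MHz

β = v/c = 139300/299800 = 0.4646.
Relativistic Doppler for frequency: f' = f₀ · √((1 − β)/(1 + β)).
f' = 2517.9 × √(0.5354/1.4646) = 2517.9 × 0.60458 ≈ 1522.3 MHz.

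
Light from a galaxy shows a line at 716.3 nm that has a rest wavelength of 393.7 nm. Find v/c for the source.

λ'/λ₀ = 1.8194 > 1 (redshift), so the source is receding.
λ'/λ₀ = √((1 + β)/(1 − β)) for a receding source ⇒ β = (r² − 1)/(r² + 1) with r = λ'/λ₀.
β = (3.3102 − 1)/(3.3102 + 1) ≈ 0.536.

0.536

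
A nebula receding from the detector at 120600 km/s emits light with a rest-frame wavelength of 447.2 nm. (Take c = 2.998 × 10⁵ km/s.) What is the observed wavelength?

685.0 nm

β = v/c = 120600/299800 = 0.4023.
Relativistic Doppler for wavelength: λ' = λ₀ · √((1 + β)/(1 − β)).
λ' = 447.2 × √(1.4023/0.5977) = 447.2 × 1.53166 ≈ 685.0 nm.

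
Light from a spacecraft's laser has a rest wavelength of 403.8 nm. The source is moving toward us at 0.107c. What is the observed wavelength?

Relativistic Doppler for wavelength: λ' = λ₀ · √((1 − β)/(1 + β)).
λ' = 403.8 × √(0.8930/1.1070) = 403.8 × 0.89816 ≈ 362.7 nm.

362.7 nm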